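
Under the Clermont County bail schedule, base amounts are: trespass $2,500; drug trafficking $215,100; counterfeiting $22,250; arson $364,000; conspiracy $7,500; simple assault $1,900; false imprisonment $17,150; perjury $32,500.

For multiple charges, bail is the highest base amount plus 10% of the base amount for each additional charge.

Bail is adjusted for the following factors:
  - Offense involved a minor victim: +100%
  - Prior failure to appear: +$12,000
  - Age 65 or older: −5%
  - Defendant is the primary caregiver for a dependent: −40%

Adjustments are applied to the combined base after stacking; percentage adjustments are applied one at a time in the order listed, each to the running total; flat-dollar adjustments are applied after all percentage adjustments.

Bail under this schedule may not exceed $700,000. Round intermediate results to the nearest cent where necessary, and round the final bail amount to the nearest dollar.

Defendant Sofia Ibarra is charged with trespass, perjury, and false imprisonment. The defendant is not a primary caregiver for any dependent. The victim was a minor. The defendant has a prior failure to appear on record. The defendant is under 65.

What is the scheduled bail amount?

Base amounts from the schedule: trespass $2,500; perjury $32,500; false imprisonment $17,150.
Stacking rule: highest base plus 10% of each additional charge. Highest is perjury at $32,500. Additional: $2,500 × 10% = $250; $17,150 × 10% = $1,715. Combined base = $32,500 + $1,965 = $34,465.
Offense involved a minor victim (+100%): $34,465 × 2 = $68,930.
Prior failure to appear (+$12,000 flat): $68,930 + $12,000 = $80,930.
$80,930 is within the $700,000 maximum.

$80,930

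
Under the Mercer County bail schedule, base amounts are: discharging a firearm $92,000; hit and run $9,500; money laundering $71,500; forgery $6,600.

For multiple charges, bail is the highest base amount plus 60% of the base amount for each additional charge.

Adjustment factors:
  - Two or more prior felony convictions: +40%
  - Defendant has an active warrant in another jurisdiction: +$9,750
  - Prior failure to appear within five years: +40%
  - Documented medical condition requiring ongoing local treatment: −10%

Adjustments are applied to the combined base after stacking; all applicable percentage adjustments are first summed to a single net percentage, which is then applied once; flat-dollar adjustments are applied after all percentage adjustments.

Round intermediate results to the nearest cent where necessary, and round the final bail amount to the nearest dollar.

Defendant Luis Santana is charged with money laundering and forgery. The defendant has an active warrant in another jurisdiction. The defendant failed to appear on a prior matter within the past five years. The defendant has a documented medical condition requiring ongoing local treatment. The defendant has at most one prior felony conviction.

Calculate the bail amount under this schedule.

$107,848

Base amounts from the schedule: money laundering $71,500; forgery $6,600.
Stacking rule: highest base plus 60% of each additional charge. Highest is money laundering at $71,500. Additional: $6,600 × 60% = $3,960. Combined base = $71,500 + $3,960 = $75,460.
Net percentage adjustment: +40% −10% = +30%. $75,460 × 1.3 = $98,098.
Defendant has an active warrant in another jurisdiction (+$9,750 flat): $98,098 + $9,750 = $107,848.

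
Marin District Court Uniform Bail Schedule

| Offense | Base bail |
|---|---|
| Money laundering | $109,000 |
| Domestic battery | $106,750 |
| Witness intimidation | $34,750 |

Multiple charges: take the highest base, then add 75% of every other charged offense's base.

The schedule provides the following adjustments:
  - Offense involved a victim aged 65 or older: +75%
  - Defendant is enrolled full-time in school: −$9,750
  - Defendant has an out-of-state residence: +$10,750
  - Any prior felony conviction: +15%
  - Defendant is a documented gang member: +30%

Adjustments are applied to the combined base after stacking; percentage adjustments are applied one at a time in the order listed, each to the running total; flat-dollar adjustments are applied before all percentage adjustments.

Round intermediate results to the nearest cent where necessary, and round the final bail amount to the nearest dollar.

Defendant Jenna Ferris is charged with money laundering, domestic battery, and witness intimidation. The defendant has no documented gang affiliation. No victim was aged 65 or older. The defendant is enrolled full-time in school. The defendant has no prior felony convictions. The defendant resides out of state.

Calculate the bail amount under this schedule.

Base amounts from the schedule: money laundering $109,000; domestic battery $106,750; witness intimidation $34,750.
Stacking rule: highest base plus 75% of each additional charge. Highest is money laundering at $109,000. Additional: $106,750 × 75% = $80,062.50; $34,750 × 75% = $26,062.50. Combined base = $109,000 + $106,125 = $215,125.
Defendant is enrolled full-time in school (−$9,750 flat): $215,125 − $9,750 = $205,375.
Defendant has an out-of-state residence (+$10,750 flat): $205,375 + $10,750 = $216,125.

$216,125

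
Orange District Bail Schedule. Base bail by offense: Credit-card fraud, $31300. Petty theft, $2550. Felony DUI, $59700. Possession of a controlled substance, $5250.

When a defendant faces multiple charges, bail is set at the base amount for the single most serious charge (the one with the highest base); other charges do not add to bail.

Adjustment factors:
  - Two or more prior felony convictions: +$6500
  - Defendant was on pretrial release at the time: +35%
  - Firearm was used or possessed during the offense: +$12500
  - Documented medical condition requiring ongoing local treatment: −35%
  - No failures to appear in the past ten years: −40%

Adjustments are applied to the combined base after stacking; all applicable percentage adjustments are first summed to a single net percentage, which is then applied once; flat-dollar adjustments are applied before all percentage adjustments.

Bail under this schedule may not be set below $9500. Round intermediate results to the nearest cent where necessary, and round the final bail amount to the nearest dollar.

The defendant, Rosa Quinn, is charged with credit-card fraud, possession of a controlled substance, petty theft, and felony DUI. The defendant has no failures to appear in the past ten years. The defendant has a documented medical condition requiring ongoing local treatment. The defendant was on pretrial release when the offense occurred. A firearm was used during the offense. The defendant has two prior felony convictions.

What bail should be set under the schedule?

Base amounts from the schedule: credit-card fraud $31300; possession of a controlled substance $5250; petty theft $2550; felony DUI $59700.
Stacking rule: use the highest base only. Highest is felony DUI at $59700. Combined base = $59700.
Two or more prior felony convictions (+$6500 flat): $59700 + $6500 = $66200.
Firearm was used or possessed during the offense (+$12500 flat): $66200 + $12500 = $78700.
Net percentage adjustment: +35% −35% −40% = −40%. $78700 × 0.6 = $47220.
$47220 is at or above the $9500 minimum.

$47220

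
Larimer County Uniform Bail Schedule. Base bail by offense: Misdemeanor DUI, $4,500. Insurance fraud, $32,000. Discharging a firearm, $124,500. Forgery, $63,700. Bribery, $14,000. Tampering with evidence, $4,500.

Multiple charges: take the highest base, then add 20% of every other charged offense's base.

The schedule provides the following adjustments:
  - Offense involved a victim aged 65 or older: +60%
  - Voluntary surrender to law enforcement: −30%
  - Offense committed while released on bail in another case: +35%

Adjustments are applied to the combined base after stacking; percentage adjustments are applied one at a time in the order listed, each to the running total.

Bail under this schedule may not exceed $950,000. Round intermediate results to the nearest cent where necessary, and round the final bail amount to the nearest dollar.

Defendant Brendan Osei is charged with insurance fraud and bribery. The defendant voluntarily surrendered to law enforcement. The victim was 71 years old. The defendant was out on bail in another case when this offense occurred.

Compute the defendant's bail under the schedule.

Base amounts from the schedule: insurance fraud $32,000; bribery $14,000.
Stacking rule: highest base plus 20% of each additional charge. Highest is insurance fraud at $32,000. Additional: $14,000 × 20% = $2,800. Combined base = $32,000 + $2,800 = $34,800.
Offense involved a victim aged 65 or older (+60%): $34,800 × 1.6 = $55,680.
Voluntary surrender to law enforcement (−30%): $55,680 × 0.7 = $38,976.
Offense committed while released on bail in another case (+35%): $38,976 × 1.35 = $52,617.60.
$52,617.60 is within the $950,000 maximum.
Rounded to the nearest dollar: $52,618.

$52,618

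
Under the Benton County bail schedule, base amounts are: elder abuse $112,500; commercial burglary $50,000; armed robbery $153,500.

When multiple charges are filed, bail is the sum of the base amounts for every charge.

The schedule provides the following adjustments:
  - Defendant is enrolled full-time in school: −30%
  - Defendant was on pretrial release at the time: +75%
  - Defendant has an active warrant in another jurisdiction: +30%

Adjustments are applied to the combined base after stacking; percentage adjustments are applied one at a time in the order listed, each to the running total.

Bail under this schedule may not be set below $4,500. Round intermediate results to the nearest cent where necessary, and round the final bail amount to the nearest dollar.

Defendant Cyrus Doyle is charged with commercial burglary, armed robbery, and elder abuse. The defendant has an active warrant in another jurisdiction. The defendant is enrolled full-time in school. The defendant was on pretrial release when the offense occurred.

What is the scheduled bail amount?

$503,230

Base amounts from the schedule: commercial burglary $50,000; armed robbery $153,500; elder abuse $112,500.
Stacking rule: sum of all bases. $50,000 + $153,500 + $112,500 = $316,000.
Defendant is enrolled full-time in school (−30%): $316,000 × 0.7 = $221,200.
Defendant was on pretrial release at the time (+75%): $221,200 × 1.75 = $387,100.
Defendant has an active warrant in another jurisdiction (+30%): $387,100 × 1.3 = $503,230.
$503,230 is at or above the $4,500 minimum.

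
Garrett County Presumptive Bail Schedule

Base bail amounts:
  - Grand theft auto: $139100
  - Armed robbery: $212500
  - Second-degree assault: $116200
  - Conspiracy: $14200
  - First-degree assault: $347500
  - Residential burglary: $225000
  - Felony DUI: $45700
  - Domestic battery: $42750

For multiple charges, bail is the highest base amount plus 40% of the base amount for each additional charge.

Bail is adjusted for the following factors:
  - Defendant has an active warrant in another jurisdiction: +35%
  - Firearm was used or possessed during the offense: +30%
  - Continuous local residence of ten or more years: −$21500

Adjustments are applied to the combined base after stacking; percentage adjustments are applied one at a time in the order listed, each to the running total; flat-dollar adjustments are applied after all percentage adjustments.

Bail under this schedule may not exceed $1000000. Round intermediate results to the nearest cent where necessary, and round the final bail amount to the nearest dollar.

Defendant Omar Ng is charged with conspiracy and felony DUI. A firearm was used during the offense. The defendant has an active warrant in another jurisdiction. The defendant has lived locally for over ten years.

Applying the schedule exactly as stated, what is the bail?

Base amounts from the schedule: conspiracy $14200; felony DUI $45700.
Stacking rule: highest base plus 40% of each additional charge. Highest is felony DUI at $45700. Additional: $14200 × 40% = $5680. Combined base = $45700 + $5680 = $51380.
Defendant has an active warrant in another jurisdiction (+35%): $51380 × 1.35 = $69363.
Firearm was used or possessed during the offense (+30%): $69363 × 1.3 = $90171.90.
Continuous local residence of ten or more years (−$21500 flat): $90171.90 − $21500 = $68671.90.
$68671.90 is within the $1000000 maximum.
Rounded to the nearest dollar: $68672.

$68672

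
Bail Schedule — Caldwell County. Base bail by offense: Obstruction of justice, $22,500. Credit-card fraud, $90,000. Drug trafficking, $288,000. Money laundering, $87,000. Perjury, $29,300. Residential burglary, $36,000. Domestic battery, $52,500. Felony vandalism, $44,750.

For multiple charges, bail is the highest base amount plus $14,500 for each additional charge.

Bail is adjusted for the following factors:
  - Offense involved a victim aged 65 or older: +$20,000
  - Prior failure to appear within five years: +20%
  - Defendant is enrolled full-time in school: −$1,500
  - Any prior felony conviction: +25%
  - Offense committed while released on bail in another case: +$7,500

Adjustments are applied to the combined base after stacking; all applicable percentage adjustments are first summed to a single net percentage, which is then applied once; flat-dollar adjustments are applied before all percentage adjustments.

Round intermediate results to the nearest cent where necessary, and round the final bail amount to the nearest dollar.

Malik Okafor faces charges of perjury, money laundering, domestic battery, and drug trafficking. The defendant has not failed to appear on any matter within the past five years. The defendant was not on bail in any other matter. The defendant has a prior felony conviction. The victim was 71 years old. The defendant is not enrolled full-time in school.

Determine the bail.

$439,375

Base amounts from the schedule: perjury $29,300; money laundering $87,000; domestic battery $52,500; drug trafficking $288,000.
Stacking rule: highest base plus $14,500 per additional charge. Highest is drug trafficking at $288,000; 3 additional charges → +$43,500. Combined base = $331,500.
Offense involved a victim aged 65 or older (+$20,000 flat): $331,500 + $20,000 = $351,500.
Any prior felony conviction (+25%): $351,500 × 1.25 = $439,375.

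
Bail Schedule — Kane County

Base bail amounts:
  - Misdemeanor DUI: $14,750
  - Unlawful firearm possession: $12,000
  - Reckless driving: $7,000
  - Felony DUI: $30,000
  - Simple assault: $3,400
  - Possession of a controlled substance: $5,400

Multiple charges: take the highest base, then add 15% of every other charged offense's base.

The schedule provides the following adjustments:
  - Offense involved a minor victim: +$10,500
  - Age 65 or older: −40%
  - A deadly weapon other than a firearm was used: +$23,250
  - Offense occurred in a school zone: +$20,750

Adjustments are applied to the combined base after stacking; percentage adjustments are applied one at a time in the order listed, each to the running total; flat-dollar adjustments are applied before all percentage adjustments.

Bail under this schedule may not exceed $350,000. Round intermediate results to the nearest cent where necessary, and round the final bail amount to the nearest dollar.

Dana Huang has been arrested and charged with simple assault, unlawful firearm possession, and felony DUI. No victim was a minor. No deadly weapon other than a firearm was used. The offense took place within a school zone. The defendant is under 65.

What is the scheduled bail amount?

Base amounts from the schedule: simple assault $3,400; unlawful firearm possession $12,000; felony DUI $30,000.
Stacking rule: highest base plus 15% of each additional charge. Highest is felony DUI at $30,000. Additional: $3,400 × 15% = $510; $12,000 × 15% = $1,800. Combined base = $30,000 + $2,310 = $32,310.
Offense occurred in a school zone (+$20,750 flat): $32,310 + $20,750 = $53,060.
$53,060 is within the $350,000 maximum.

$53,060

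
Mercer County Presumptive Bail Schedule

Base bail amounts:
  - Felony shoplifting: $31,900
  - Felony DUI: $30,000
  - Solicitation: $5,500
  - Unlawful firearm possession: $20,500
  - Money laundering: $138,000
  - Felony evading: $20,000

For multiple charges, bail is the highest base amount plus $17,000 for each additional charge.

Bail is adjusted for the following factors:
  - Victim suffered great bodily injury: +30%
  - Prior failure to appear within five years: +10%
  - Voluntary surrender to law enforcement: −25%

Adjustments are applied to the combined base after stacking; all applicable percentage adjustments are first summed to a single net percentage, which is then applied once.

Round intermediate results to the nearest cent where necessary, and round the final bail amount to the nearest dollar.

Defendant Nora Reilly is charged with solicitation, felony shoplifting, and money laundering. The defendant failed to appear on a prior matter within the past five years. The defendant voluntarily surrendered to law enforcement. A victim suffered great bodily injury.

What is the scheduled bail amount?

Base amounts from the schedule: solicitation $5,500; felony shoplifting $31,900; money laundering $138,000.
Stacking rule: highest base plus $17,000 per additional charge. Highest is money laundering at $138,000; 2 additional charges → +$34,000. Combined base = $172,000.
Net percentage adjustment: +30% +10% −25% = +15%. $172,000 × 1.15 = $197,800.

$197,800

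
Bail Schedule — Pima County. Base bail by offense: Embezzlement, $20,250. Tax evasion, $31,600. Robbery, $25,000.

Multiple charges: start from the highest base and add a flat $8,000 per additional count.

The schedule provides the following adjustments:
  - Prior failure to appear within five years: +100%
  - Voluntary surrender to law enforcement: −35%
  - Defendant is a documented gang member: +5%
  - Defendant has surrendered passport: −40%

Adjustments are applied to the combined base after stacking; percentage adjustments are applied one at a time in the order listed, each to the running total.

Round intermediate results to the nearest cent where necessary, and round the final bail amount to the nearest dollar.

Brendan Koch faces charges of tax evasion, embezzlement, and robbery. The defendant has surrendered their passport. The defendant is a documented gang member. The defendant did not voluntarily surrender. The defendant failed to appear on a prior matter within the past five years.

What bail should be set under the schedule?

Base amounts from the schedule: tax evasion $31,600; embezzlement $20,250; robbery $25,000.
Stacking rule: highest base plus $8,000 per additional charge. Highest is tax evasion at $31,600; 2 additional charges → +$16,000. Combined base = $47,600.
Prior failure to appear within five years (+100%): $47,600 × 2 = $95,200.
Defendant is a documented gang member (+5%): $95,200 × 1.05 = $99,960.
Defendant has surrendered passport (−40%): $99,960 × 0.6 = $59,976.

$59,976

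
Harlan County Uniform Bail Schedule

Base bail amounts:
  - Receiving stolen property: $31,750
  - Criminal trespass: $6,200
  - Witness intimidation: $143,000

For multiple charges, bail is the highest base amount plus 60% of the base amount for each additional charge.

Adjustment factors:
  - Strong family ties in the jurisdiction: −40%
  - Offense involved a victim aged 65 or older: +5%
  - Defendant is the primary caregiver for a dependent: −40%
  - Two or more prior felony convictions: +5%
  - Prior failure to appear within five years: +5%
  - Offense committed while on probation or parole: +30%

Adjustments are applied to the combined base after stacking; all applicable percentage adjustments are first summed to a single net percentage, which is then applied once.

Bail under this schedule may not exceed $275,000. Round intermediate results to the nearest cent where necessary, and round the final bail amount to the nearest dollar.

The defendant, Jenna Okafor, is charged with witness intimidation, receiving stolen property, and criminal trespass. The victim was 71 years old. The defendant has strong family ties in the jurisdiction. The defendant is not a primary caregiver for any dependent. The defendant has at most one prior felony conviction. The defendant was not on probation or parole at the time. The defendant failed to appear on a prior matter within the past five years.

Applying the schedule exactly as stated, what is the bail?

Base amounts from the schedule: witness intimidation $143,000; receiving stolen property $31,750; criminal trespass $6,200.
Stacking rule: highest base plus 60% of each additional charge. Highest is witness intimidation at $143,000. Additional: $31,750 × 60% = $19,050; $6,200 × 60% = $3,720. Combined base = $143,000 + $22,770 = $165,770.
Net percentage adjustment: −40% +5% +5% = −30%. $165,770 × 0.7 = $116,039.
$116,039 is within the $275,000 maximum.

$116,039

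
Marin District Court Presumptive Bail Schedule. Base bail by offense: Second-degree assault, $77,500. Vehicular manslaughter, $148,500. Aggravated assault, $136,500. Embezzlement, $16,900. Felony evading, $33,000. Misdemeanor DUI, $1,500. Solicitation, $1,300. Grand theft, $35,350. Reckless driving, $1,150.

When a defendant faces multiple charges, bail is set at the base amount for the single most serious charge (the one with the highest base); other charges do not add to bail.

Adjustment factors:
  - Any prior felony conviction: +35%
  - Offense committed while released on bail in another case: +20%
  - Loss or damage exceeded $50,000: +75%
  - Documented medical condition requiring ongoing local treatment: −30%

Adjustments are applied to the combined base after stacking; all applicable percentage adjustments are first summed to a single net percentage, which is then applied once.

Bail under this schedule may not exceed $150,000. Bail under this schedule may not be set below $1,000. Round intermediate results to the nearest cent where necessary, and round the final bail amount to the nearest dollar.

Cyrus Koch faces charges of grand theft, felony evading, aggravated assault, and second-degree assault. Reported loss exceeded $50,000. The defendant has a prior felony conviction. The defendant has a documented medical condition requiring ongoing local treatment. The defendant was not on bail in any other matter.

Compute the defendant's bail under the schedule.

Base amounts from the schedule: grand theft $35,350; felony evading $33,000; aggravated assault $136,500; second-degree assault $77,500.
Stacking rule: use the highest base only. Highest is aggravated assault at $136,500. Combined base = $136,500.
Net percentage adjustment: +35% +75% −30% = +80%. $136,500 × 1.8 = $245,700.
Result $245,700 exceeds the maximum of $150,000; bail is capped at $150,000.
$150,000 is at or above the $1,000 minimum.

$150,000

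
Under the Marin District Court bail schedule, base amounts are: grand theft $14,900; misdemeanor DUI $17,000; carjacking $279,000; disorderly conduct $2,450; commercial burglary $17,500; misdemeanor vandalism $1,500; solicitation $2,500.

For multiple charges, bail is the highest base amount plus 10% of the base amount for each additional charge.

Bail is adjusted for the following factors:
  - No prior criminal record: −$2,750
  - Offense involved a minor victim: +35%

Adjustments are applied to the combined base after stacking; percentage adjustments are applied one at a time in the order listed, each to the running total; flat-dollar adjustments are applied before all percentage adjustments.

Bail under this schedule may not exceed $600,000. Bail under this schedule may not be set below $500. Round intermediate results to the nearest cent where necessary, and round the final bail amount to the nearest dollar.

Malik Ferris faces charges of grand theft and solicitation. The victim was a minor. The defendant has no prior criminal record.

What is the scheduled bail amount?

$16,740

Base amounts from the schedule: grand theft $14,900; solicitation $2,500.
Stacking rule: highest base plus 10% of each additional charge. Highest is grand theft at $14,900. Additional: $2,500 × 10% = $250. Combined base = $14,900 + $250 = $15,150.
No prior criminal record (−$2,750 flat): $15,150 − $2,750 = $12,400.
Offense involved a minor victim (+35%): $12,400 × 1.35 = $16,740.
$16,740 is within the $600,000 maximum.
$16,740 is at or above the $500 minimum.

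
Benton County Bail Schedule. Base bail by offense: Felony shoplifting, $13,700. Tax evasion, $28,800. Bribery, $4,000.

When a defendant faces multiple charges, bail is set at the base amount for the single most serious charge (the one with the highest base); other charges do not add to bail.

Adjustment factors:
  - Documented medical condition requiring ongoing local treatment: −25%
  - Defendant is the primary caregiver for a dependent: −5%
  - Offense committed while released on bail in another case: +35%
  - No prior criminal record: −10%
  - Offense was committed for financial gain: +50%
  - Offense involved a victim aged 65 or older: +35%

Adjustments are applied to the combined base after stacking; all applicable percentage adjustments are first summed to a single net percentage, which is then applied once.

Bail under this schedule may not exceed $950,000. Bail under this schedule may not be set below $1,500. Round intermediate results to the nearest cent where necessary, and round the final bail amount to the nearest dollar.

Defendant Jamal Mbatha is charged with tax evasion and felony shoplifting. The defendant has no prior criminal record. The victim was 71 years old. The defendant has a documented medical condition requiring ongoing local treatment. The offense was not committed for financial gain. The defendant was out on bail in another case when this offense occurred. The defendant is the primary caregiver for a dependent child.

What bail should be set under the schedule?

$37,440

Base amounts from the schedule: tax evasion $28,800; felony shoplifting $13,700.
Stacking rule: use the highest base only. Highest is tax evasion at $28,800. Combined base = $28,800.
Net percentage adjustment: −25% −5% +35% −10% +35% = +30%. $28,800 × 1.3 = $37,440.
$37,440 is within the $950,000 maximum.
$37,440 is at or above the $1,500 minimum.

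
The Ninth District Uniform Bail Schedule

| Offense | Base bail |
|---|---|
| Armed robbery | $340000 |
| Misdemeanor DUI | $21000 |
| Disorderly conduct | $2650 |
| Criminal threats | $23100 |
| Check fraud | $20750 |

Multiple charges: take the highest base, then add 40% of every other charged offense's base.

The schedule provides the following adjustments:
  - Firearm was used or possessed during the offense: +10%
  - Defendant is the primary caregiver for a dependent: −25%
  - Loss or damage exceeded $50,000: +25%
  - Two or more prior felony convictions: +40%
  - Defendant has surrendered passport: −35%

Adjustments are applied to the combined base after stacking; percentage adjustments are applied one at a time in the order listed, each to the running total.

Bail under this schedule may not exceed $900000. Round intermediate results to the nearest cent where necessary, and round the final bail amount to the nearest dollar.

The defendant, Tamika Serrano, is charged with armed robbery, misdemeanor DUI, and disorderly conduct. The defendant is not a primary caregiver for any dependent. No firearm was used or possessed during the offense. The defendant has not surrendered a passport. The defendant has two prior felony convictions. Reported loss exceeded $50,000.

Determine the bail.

Base amounts from the schedule: armed robbery $340000; misdemeanor DUI $21000; disorderly conduct $2650.
Stacking rule: highest base plus 40% of each additional charge. Highest is armed robbery at $340000. Additional: $21000 × 40% = $8400; $2650 × 40% = $1060. Combined base = $340000 + $9460 = $349460.
Loss or damage exceeded $50,000 (+25%): $349460 × 1.25 = $436825.
Two or more prior felony convictions (+40%): $436825 × 1.4 = $611555.
$611555 is within the $900000 maximum.

$611555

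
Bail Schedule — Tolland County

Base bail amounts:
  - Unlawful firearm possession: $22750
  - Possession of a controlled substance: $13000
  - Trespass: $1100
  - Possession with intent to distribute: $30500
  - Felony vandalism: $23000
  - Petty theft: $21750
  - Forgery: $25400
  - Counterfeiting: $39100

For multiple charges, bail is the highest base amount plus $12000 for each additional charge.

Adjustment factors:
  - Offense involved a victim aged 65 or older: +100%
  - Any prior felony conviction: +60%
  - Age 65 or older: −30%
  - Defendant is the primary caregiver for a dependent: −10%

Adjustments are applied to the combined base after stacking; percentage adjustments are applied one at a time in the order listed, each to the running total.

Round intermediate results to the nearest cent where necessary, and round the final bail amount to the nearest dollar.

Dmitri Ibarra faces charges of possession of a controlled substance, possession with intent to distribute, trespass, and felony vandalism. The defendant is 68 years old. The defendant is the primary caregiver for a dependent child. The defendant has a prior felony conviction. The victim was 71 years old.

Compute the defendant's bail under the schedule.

Base amounts from the schedule: possession of a controlled substance $13000; possession with intent to distribute $30500; trespass $1100; felony vandalism $23000.
Stacking rule: highest base plus $12000 per additional charge. Highest is possession with intent to distribute at $30500; 3 additional charges → +$36000. Combined base = $66500.
Offense involved a victim aged 65 or older (+100%): $66500 × 2 = $133000.
Any prior felony conviction (+60%): $133000 × 1.6 = $212800.
Age 65 or older (−30%): $212800 × 0.7 = $148960.
Defendant is the primary caregiver for a dependent (−10%): $148960 × 0.9 = $134064.

$134064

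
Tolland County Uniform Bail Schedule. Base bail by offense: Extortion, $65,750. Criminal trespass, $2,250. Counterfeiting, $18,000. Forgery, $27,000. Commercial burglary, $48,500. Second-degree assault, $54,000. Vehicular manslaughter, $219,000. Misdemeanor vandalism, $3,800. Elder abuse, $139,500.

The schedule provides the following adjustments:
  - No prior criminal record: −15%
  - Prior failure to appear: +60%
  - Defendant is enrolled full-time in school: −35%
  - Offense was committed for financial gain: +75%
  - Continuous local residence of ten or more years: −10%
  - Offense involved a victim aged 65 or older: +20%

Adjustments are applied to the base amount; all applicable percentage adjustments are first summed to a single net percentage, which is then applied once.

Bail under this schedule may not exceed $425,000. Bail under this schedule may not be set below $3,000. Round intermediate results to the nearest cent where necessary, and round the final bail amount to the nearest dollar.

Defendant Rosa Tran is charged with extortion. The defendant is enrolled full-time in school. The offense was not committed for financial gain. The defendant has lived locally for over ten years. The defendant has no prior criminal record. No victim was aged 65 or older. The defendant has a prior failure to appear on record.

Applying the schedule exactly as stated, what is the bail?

Base amounts from the schedule: extortion $65,750.
Single charge. Combined base = $65,750.
Net percentage adjustment: −15% +60% −35% −10% = +0%. $65,750 × 1 = $65,750.
$65,750 is within the $425,000 maximum.
$65,750 is at or above the $3,000 minimum.

$65,750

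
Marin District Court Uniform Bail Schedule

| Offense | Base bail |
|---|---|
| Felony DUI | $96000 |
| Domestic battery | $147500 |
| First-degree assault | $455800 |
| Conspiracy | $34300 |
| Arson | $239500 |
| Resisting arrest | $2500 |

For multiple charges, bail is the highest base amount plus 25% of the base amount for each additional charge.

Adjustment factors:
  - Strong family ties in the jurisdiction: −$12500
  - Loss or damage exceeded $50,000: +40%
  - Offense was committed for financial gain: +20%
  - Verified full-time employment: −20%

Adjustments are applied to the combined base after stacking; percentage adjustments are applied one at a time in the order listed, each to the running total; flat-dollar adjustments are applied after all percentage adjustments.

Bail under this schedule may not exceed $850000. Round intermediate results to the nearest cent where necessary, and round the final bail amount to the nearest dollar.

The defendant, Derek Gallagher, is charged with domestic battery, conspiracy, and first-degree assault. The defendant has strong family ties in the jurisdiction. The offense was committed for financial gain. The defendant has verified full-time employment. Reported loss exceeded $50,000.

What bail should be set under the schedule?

$661180

Base amounts from the schedule: domestic battery $147500; conspiracy $34300; first-degree assault $455800.
Stacking rule: highest base plus 25% of each additional charge. Highest is first-degree assault at $455800. Additional: $147500 × 25% = $36875; $34300 × 25% = $8575. Combined base = $455800 + $45450 = $501250.
Loss or damage exceeded $50,000 (+40%): $501250 × 1.4 = $701750.
Offense was committed for financial gain (+20%): $701750 × 1.2 = $842100.
Verified full-time employment (−20%): $842100 × 0.8 = $673680.
Strong family ties in the jurisdiction (−$12500 flat): $673680 − $12500 = $661180.
$661180 is within the $850000 maximum.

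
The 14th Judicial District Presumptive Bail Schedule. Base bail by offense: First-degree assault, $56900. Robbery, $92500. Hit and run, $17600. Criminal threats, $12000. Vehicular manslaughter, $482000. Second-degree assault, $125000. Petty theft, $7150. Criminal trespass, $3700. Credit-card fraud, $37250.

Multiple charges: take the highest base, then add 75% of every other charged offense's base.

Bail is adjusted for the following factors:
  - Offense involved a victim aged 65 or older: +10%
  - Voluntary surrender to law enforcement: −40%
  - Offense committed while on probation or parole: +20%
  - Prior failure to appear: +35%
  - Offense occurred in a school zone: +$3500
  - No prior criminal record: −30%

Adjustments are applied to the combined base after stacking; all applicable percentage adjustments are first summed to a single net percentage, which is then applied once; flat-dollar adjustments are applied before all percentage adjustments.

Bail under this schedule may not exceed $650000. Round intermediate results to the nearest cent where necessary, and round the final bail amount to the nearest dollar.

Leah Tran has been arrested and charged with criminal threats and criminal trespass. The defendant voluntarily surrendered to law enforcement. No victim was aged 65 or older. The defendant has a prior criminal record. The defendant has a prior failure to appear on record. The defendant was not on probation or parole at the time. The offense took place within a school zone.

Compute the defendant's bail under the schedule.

$17361

Base amounts from the schedule: criminal threats $12000; criminal trespass $3700.
Stacking rule: highest base plus 75% of each additional charge. Highest is criminal threats at $12000. Additional: $3700 × 75% = $2775. Combined base = $12000 + $2775 = $14775.
Offense occurred in a school zone (+$3500 flat): $14775 + $3500 = $18275.
Net percentage adjustment: −40% +35% = −5%. $18275 × 0.95 = $17361.25.
$17361.25 is within the $650000 maximum.
Rounded to the nearest dollar: $17361.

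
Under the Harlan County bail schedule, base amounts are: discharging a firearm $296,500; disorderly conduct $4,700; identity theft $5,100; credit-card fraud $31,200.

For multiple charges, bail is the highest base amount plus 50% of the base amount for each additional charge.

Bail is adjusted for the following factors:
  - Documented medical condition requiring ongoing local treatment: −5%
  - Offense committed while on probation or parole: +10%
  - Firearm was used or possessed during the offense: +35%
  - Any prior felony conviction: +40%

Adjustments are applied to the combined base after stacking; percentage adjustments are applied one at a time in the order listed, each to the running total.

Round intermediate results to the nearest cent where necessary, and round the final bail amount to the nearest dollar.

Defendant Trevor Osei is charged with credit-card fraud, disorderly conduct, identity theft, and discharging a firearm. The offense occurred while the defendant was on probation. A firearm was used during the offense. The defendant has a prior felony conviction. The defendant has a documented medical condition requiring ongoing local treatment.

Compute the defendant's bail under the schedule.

$626,091

Base amounts from the schedule: credit-card fraud $31,200; disorderly conduct $4,700; identity theft $5,100; discharging a firearm $296,500.
Stacking rule: highest base plus 50% of each additional charge. Highest is discharging a firearm at $296,500. Additional: $31,200 × 50% = $15,600; $4,700 × 50% = $2,350; $5,100 × 50% = $2,550. Combined base = $296,500 + $20,500 = $317,000.
Documented medical condition requiring ongoing local treatment (−5%): $317,000 × 0.95 = $301,150.
Offense committed while on probation or parole (+10%): $301,150 × 1.1 = $331,265.
Firearm was used or possessed during the offense (+35%): $331,265 × 1.35 = $447,207.75.
Any prior felony conviction (+40%): $447,207.75 × 1.4 = $626,090.85.
Rounded to the nearest dollar: $626,091.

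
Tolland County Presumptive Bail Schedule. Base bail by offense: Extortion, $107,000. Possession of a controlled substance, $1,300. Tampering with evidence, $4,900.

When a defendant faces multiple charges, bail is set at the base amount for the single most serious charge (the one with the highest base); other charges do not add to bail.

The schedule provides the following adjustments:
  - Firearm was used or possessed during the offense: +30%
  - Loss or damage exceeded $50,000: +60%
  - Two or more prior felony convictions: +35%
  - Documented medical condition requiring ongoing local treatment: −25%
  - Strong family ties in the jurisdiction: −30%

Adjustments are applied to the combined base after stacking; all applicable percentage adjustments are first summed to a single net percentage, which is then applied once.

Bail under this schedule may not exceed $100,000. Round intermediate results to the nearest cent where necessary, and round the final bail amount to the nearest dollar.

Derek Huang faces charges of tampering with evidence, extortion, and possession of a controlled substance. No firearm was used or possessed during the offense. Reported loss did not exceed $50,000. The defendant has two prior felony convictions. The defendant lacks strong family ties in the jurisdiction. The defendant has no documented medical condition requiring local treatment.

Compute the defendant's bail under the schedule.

$100,000

Base amounts from the schedule: tampering with evidence $4,900; extortion $107,000; possession of a controlled substance $1,300.
Stacking rule: use the highest base only. Highest is extortion at $107,000. Combined base = $107,000.
Two or more prior felony convictions (+35%): $107,000 × 1.35 = $144,450.
Result $144,450 exceeds the maximum of $100,000; bail is capped at $100,000.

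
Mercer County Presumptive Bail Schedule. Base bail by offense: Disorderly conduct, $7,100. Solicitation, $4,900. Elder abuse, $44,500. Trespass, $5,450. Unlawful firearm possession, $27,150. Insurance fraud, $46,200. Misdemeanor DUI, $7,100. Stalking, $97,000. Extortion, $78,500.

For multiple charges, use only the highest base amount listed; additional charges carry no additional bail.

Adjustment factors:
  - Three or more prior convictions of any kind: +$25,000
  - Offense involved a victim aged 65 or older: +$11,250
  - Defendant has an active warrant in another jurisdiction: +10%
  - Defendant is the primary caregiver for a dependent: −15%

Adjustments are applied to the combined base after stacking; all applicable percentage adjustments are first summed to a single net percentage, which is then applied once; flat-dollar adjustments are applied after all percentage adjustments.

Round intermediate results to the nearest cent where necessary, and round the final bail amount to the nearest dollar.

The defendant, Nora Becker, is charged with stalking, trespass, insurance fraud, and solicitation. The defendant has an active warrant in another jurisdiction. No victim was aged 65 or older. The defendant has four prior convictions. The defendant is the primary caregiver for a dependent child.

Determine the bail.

Base amounts from the schedule: stalking $97,000; trespass $5,450; insurance fraud $46,200; solicitation $4,900.
Stacking rule: use the highest base only. Highest is stalking at $97,000. Combined base = $97,000.
Net percentage adjustment: +10% −15% = −5%. $97,000 × 0.95 = $92,150.
Three or more prior convictions of any kind (+$25,000 flat): $92,150 + $25,000 = $117,150.

$117,150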